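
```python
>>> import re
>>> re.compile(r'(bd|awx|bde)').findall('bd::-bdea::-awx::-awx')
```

['bd', 'bd', 'awx', 'awx']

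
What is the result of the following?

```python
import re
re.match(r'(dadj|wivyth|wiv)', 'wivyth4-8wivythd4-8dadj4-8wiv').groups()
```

`|` is ordered: at each position the engine commits to the first alternative that works.
`match` is anchored at position 0; if the pattern doesn't fit there, it returns None.
The match spans [0:6] → 'wivyth'.
Captured: group 1 = 'wivyth'.

('wivyth',)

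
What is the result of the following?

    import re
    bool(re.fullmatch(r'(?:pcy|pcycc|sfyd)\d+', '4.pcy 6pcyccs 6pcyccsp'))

`re.fullmatch` requires the pattern to consume the entire string.
Here the pattern can't cover the whole string, so the call returns None, and `bool(None)` is False.

False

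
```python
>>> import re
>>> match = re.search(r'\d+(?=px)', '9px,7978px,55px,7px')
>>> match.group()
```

'9'

The lookaround is zero-width — it requires the adjacent text to match without consuming it, so the asserted text isn't part of the match.
Unlike `match`, `search` isn't anchored — it looks for the pattern anywhere in the string.
The match spans [0:1] → '9'.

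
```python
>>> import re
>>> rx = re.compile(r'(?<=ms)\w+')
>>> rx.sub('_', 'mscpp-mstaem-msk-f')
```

Because the assertion is zero-width, the text it checks is not consumed and won't appear in the result.
`sub` substitutes '_' at each match site.

'ms_-ms_-ms_-f'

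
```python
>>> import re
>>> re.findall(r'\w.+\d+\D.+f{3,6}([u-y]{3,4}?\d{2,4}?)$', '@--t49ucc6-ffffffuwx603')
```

['uwx603']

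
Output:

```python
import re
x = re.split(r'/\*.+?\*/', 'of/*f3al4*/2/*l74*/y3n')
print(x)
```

Matches to split on: at [2:11] → '/*f3al4*/'; at [12:19] → '/*l74*/'.
`split` removes every match and returns the 3 fragments in between.

['of', '2', 'y3n']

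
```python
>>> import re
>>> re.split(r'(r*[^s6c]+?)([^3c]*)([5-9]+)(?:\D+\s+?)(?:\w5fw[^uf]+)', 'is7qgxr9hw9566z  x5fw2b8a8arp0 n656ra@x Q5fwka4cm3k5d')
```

This matches zero or more of a literal 'r', then one or more of any character except [s6c] (lazy) (captured); then zero or more of any character except [3c] (captured); then one or more of a character in [5-9] (captured); then one or more of a non-digit, then one or more of whitespace (lazy) (non-capturing group); then a word character, then the literal '5fw', then one or more of any character except [uf] (non-capturing group).
The group in the pattern means `split` returns the separators' captures alongside the pieces.

['', 'i', 's7qgxr9hw9566z  x5fw2b8a8arp0 n65', '6', '']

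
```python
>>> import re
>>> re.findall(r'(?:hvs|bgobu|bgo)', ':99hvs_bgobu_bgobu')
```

Branches in `(...|...)` are attempted left-to-right; the first branch that allows the whole pattern to succeed is taken.
Walking the string: at [3:6] → 'hvs'; at [7:12] → 'bgobu'; at [13:18] → 'bgobu'.
`findall` yields the raw match text (3 of them) because the pattern has no groups.

['hvs', 'bgobu', 'bgobu']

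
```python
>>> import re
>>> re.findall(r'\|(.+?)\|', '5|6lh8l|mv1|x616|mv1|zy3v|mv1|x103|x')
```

`findall` collects group 1 from each match (4 total).

['6lh8l', 'x616', 'zy3v', 'x103']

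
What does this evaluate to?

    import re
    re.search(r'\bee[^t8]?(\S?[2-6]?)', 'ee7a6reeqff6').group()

The pattern matches a word boundary (`\b`, zero-width); then the literal 'ee', then optionally any character except [t8]; then optionally a non-whitespace character, then optionally a character in [2-6] (captured).
`search` walks the string left to right and returns the first match it finds.
The match spans [0:5] → 'ee7a6'.
Captured: group 1 = 'a6'.

'ee7a6'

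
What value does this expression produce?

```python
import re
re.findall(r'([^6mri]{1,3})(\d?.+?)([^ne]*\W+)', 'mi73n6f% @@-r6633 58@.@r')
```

[('73n', '6f', '% @@-r6633 58@.@')]

A non-greedy quantifier consumes as few characters as it can — just enough that the remainder of the pattern still matches from where it stops; whatever follows it matches normally.
`findall` packs the 3 group values into a tuple for every match.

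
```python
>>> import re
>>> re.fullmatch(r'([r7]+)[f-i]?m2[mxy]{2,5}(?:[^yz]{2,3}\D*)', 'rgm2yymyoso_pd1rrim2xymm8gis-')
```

None

`re.fullmatch` requires the pattern to consume the entire string.
Here there's no way to consume every character, so the call returns None.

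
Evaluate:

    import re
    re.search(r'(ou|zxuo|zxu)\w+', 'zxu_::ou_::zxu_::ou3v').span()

`re.search` scans for the first position where the pattern succeeds.
The match spans [0:4] → 'zxu_'.
Captured: group 1 = 'zxu'.

(0, 4)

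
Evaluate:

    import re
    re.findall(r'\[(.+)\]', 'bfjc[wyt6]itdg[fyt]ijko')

Walking the string: at [4:19] match '[wyt6]itdg[fyt]', group 1 = 'wyt6]itdg[fyt'.
Because there's exactly one group, `findall` drops the full match and keeps group 1 from the one hit.

['wyt6]itdg[fyt']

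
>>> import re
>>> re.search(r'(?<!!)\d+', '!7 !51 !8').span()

`(?!…)`/`(?<!…)` only lets a position through if the neighbouring text does NOT match; no characters are consumed.
The match spans [5:6] → '1'.

(5, 6)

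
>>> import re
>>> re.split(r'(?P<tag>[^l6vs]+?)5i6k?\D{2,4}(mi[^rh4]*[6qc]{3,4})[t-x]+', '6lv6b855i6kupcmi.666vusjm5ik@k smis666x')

['6lv6', 'b85', 'mi.666vusjm5ik@k smis666', '']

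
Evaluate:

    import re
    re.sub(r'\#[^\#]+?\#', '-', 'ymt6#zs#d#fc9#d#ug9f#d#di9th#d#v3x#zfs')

'ymt6-d-d-d-d-zfs'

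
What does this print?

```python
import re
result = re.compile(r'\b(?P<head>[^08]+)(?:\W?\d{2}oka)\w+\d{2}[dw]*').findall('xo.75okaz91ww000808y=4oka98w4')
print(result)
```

['xo.']

Pattern: a word boundary (`\b`, zero-width); then one or more of any character except [08] (captured as 'head'); then optionally a non-word character, then exactly 2 of a digit, then the literal 'oka' (non-capturing group); then one or more of a word character, then exactly 2 of a digit, then zero or more of one of [dw].
Walking the string: at [0:19] match 'xo.75okaz91ww000808', group 1 = 'xo.'.
Because there's exactly one group, `findall` drops the full match and keeps group 1 from the one hit.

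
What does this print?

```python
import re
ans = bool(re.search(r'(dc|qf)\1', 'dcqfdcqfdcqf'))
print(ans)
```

After group 1 captures some text, `\1` only succeeds where that same text appears again.
`re.search` scans for the first position where the pattern succeeds.
Here nothing in the string fits, so the call returns None, and `bool(None)` is False.

False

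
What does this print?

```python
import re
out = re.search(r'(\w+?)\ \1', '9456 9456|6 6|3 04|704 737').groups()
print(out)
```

The match spans [0:9] → '9456 9456'.
Captured: group 1 = '9456'.

('9456',)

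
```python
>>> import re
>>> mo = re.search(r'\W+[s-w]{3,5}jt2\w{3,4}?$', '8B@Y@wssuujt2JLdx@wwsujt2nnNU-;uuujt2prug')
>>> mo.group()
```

The pattern matches one or more of a non-word character; then 3 to 5 of a character in [s-w], then the literal 'jt2'; then 3 to 4 of a word character (lazy); then anchored at the end.
`re.search` scans for the first position where the pattern succeeds.
The match spans [29:41] → '-;uuujt2prug'.

'-;uuujt2prug'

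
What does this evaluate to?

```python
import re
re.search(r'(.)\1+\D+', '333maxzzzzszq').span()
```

(0, 13)

`\1` is not a pattern — it's the concrete string captured by group 1, re-applied verbatim.
The match spans [0:13] → '333maxzzzzszq'.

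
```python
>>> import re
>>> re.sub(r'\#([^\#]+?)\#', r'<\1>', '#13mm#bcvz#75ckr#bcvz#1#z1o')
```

'<13mm>bcvz<75ckr>bcvz<1>z1o'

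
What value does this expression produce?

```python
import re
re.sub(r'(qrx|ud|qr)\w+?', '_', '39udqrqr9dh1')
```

Each match is replaced by '_'.

'39_r_dh1'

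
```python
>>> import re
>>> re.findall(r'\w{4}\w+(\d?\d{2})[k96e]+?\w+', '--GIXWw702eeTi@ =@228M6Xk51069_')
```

The pattern matches exactly 4 of a word character, then one or more of a word character; then optionally a digit, then exactly 2 of a digit (captured); then one or more of one of [k96e] (lazy), then one or more of a word character.
`findall` collects group 1 from each match (2 total).

['02', '06']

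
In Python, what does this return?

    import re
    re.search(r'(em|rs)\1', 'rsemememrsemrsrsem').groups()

('em',)

The match spans [2:6] → 'emem'.
Captured: group 1 = 'em'.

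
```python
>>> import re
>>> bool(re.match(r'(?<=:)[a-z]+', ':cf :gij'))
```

False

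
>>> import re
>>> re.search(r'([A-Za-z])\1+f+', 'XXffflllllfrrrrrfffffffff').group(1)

The match spans [0:5] → 'XXfff'.
Captured: group 1 = 'X'.

'X'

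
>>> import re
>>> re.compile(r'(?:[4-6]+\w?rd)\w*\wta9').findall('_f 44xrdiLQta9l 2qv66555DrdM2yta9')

The pattern matches one or more of a character in [4-6], then optionally a word character, then the literal 'rd' (non-capturing group); then zero or more of a word character, then a word character, then the literal 'ta9'.
Scanning left to right: at [3:14] → '44xrdiLQta9'; at [19:33] → '66555DrdM2yta9'.
Since nothing is captured, `findall` lists the 2 matched substrings directly.

['44xrdiLQta9', '66555DrdM2yta9']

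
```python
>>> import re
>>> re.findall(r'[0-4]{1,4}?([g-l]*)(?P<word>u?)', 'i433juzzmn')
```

[('', ''), ('', ''), ('j', 'u')]

The pattern matches 1 to 4 of a character in [0-4] (lazy); then zero or more of a character in [g-l] (captured); then optionally a literal 'u' (captured as 'word').
A `+?`/`*?`/`{m,n}?` starts at its minimum and grows only as far as needed for what follows to match.
Matches: at [1:2] match '4', groups = ('', ''); at [2:3] match '3', groups = ('', ''); at [3:6] match '3ju', groups = ('j', 'u').
Multiple groups make `findall` return tuples — one 2-tuple for each match.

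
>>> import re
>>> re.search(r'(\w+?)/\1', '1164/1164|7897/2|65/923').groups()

The match spans [0:9] → '1164/1164'.
Captured: group 1 = '1164'.

('1164',)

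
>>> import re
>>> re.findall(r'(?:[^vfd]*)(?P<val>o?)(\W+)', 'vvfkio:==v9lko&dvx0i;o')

Multiple groups make `findall` return tuples — one 2-tuple for each match.

[('', '='), ('', '&'), ('', ';')]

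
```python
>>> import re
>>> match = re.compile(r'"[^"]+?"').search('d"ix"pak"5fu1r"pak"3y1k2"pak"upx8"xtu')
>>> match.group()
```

'"ix"'

Unlike `match`, `search` isn't anchored — it looks for the pattern anywhere in the string.
The match spans [1:5] → '"ix"'.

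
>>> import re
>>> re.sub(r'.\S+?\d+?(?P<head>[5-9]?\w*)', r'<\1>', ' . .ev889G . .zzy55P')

' .<89G> .<5P>'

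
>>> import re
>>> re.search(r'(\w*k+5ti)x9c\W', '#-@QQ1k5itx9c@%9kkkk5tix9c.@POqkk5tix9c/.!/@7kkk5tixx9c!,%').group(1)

'9kkkk5ti'

Pattern: zero or more of a word character, then one or more of the literal 'k', then the literal '5ti' (captured); then the literal 'x9c', then a non-word character.
`search` walks the string left to right and returns the first match it finds.
The match spans [15:27] → '9kkkk5tix9c.'.
Captured: group 1 = '9kkkk5ti'.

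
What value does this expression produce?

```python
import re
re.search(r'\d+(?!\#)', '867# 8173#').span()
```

(0, 2)

The negative lookahead/lookbehind blocks any match where the forbidden context is present.
`re.search` tries every starting position until one works.
The match spans [0:2] → '86'.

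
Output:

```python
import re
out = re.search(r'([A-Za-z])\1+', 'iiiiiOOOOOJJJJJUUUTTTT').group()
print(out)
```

`\1` has to match the exact text group 1 already captured.
`re.search` tries every starting position until one works.
The match spans [0:5] → 'iiiii'.
Captured: group 1 = 'i'.

iiiii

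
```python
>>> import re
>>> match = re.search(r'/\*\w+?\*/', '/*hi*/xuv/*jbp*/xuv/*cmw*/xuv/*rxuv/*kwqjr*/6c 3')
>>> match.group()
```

'/*hi*/'

The match spans [0:6] → '/*hi*/'.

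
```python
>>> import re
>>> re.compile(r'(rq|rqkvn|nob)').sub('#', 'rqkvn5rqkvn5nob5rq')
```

'#kvn5#kvn5#5#'

Branches in `(...|...)` are attempted left-to-right; the first branch that allows the whole pattern to succeed is taken.
Matches: at [0:2] → 'rq'; at [6:8] → 'rq'; at [12:15] → 'nob'; at [16:18] → 'rq'.
Every occurrence is swapped for '#'.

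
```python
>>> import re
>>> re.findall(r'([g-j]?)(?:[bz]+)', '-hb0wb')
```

['h', '']

The pattern matches optionally a character in [g-j] (captured); then one or more of one of [bz] (non-capturing group).
Scanning left to right: at [1:3] match 'hb', group 1 = 'h'; at [5:6] match 'b', group 1 = ''.
One capturing group, so `findall` returns just the captured substring from each match — 2 in all.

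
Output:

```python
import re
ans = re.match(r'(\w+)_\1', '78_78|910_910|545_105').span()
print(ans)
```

After group 1 captures some text, `\1` only succeeds where that same text appears again.
`re.match` won't scan ahead — the pattern has to work from the very first character.
The match spans [0:5] → '78_78'.
Captured: group 1 = '78'.

(0, 5)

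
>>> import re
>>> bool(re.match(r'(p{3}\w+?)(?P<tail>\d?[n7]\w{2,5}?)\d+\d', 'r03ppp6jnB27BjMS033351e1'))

`re.match` won't scan ahead — the pattern has to work from the very first character.
Here the string doesn't start with a match, so the call returns None, and `bool(None)` is False.

False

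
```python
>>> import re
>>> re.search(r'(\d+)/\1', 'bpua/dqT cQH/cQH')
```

None

The backreference `\1` re-matches whatever the first group consumed, character for character.
Here the pattern never matches, so the call returns None.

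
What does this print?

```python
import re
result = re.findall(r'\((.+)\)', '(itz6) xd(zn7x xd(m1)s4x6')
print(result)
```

['itz6) xd(zn7x xd(m1']

Scanning left to right: at [0:21] match '(itz6) xd(zn7x xd(m1)', group 1 = 'itz6) xd(zn7x xd(m1'.
Because there's exactly one group, `findall` drops the full match and keeps group 1 from the one hit.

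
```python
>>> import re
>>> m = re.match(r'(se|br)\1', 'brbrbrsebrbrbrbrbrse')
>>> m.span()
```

`re.match` only tries the pattern at the start of the string.
The match spans [0:4] → 'brbr'.

(0, 4)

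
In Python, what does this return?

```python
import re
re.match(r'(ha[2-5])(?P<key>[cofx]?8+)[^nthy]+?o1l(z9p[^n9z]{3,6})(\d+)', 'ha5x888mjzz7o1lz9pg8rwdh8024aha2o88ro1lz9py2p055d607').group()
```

`re.match` won't scan ahead — the pattern has to work from the very first character.
The match spans [0:28] → 'ha5x888mjzz7o1lz9pg8rwdh8024'.

'ha5x888mjzz7o1lz9pg8rwdh8024'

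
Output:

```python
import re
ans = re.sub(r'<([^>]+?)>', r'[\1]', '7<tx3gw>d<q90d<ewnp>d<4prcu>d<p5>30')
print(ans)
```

7[tx3gw]d[q90d<ewnp]d[4prcu]d[p5]30

Matches: at [1:8] → '<tx3gw>'; at [9:20] → '<q90d<ewnp>'; at [21:28] → '<4prcu>'; at [29:33] → '<p5>'.
`\1` in the replacement pulls in group 1's text for each match.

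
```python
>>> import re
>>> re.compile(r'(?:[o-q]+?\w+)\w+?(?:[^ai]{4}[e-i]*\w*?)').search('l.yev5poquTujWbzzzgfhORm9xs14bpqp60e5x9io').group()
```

'poquTujWbzzzgfhORm9xs14bpqp60e5x9i'

Because the quantifier is non-greedy, it stops expanding at the earliest point where the rest of the pattern can succeed.
The match spans [6:40] → 'poquTujWbzzzgfhORm9xs14bpqp60e5x9i'.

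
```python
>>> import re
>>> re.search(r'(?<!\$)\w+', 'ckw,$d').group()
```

'ckw'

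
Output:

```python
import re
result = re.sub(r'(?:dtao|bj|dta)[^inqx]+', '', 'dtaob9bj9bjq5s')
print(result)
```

Matches: at [0:11] → 'dtaob9bj9bj'.
Every occurrence is swapped for ''.

q5s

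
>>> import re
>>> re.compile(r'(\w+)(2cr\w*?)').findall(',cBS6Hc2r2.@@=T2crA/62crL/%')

Pattern: one or more of a word character (captured); then the literal '2cr', then zero or more of a word character (lazy) (captured).
Lazy quantifiers expand one character at a time until the remainder of the pattern can match.
Walking the string: at [14:18] match 'T2cr', groups = ('T', '2cr'); at [20:24] match '62cr', groups = ('6', '2cr').
With 2 capturing groups, `findall` returns a 2-tuple per match.

[('T', '2cr'), ('6', '2cr')]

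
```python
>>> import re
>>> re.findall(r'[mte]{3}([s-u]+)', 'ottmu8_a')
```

Pattern: exactly 3 of one of [mte]; then one or more of a character in [s-u] (captured).
Matches: at [1:5] match 'ttmu', group 1 = 'u'.
Because there's exactly one group, `findall` drops the full match and keeps group 1 from the one hit.

['u']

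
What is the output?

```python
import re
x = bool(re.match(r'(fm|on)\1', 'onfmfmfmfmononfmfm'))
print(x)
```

`\1` is not a pattern — it's the concrete string captured by group 1, re-applied verbatim.
`re.match` won't scan ahead — the pattern has to work from the very first character.
Here position 0 doesn't satisfy it, so the call returns None, and `bool(None)` is False.

False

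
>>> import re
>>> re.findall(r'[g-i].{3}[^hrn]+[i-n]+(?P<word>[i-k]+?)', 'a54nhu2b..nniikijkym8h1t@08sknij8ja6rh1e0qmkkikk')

The pattern matches a character in [g-i], then exactly 3 of any character; then one or more of any character except [hrn], then one or more of a character in [i-n]; then one or more of a character in [i-k] (lazy) (captured as 'word').
Scanning left to right: at [4:18] match 'hu2b..nniikijk', group 1 = 'k'; at [21:32] match 'h1t@08sknij', group 1 = 'j'; at [37:48] match 'h1e0qmkkikk', group 1 = 'k'.
`findall` collects group 1 from each match (3 total).

['k', 'j', 'k']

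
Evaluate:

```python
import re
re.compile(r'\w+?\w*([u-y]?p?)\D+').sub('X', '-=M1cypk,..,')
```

'-=X'

This matches one or more of a word character (lazy), then zero or more of a word character; then optionally a character in [u-y], then optionally a literal 'p' (captured); then one or more of a non-digit.
Matches: at [2:12] → 'M1cypk,..,'.
`sub` substitutes 'X' at each match site.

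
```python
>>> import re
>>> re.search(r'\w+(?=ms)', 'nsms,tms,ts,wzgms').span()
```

The positive lookaround only admits positions where the adjacent text matches; those characters stay outside the span.
The match spans [0:2] → 'ns'.

(0, 2)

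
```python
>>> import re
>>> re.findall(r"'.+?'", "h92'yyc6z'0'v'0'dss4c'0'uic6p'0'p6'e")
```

["'yyc6z'", "'v'", "'dss4c'", "'uic6p'", "'p6'"]

Walking the string: at [3:10] → "'yyc6z'"; at [11:14] → "'v'"; at [15:22] → "'dss4c'"; at [23:30] → "'uic6p'"; at [31:35] → "'p6'".
`findall` yields the raw match text (5 of them) because the pattern has no groups.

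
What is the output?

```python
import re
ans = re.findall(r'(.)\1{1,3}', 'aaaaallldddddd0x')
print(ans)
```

['a', 'l', 'd', 'd']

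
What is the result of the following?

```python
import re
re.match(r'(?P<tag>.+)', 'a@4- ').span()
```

(0, 5)

Pattern: one or more of any character (captured as 'tag').
`match` is anchored at position 0; if the pattern doesn't fit there, it returns None.
The match spans [0:5] → 'a@4- '.
Captured: group 1 = 'a@4- '.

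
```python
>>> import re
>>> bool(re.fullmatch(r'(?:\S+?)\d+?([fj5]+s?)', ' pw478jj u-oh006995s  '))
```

False

This matches one or more of a non-whitespace character (lazy) (non-capturing group); then one or more of a digit (lazy); then one or more of one of [fj5], then optionally a literal 's' (captured).
`re.fullmatch` is like wrapping the pattern in `^…$` (in single-line mode).
Here there's no way to consume every character, so the call returns None, and `bool(None)` is False.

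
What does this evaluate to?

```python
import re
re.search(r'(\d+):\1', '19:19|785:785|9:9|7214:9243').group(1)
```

After group 1 captures some text, `\1` only succeeds where that same text appears again.
Unlike `match`, `search` isn't anchored — it looks for the pattern anywhere in the string.
The match spans [0:5] → '19:19'.
Captured: group 1 = '19'.

'19'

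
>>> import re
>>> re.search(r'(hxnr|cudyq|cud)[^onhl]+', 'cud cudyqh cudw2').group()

The match spans [0:9] → 'cud cudyq'.

'cud cudyq'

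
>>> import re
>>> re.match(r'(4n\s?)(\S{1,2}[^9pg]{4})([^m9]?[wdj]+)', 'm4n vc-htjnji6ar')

None

`re.match` only tries the pattern at the start of the string.
Here position 0 doesn't satisfy it, so the call returns None.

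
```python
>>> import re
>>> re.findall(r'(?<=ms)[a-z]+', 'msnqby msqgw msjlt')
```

The positive lookaround only admits positions where the adjacent text matches; those characters stay outside the span.
Walking the string: at [2:6] → 'nqby'; at [9:12] → 'qgw'; at [15:18] → 'jlt'.
`findall` yields the raw match text (3 of them) because the pattern has no groups.

['nqby', 'qgw', 'jlt']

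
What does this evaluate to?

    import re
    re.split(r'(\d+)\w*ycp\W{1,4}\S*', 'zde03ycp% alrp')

['zde', '03', '']

Pattern: one or more of a digit (captured); then zero or more of a word character, then the literal 'ycp', then 1 to 4 of a non-word character; then zero or more of a non-whitespace character.
Matches to split on: at [3:14] → '03ycp% alrp'.
With a capturing group present, the delimiter's captured portion is kept in the result list.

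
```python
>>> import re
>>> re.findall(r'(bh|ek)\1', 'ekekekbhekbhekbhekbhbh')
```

`\1` is not a pattern — it's the concrete string captured by group 1, re-applied verbatim.
Walking the string: at [0:4] match 'ekek', group 1 = 'ek'; at [18:22] match 'bhbh', group 1 = 'bh'.
`findall` collects group 1 from each match (2 total).

['ek', 'bh']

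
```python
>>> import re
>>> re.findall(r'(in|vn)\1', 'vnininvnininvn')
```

['in', 'in']

`\1` is not a pattern — it's the concrete string captured by group 1, re-applied verbatim.
With a single group, `findall` returns only what that group captured — 2 items.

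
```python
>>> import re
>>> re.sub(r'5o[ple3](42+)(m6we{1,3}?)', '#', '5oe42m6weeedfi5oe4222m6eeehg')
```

'#eedfi5oe4222m6eeehg'

This matches the literal '5o', then one of [ple3]; then a literal '4', then one or more of the literal '2' (captured); then the literal 'm6w', then 1 to 3 of a literal 'e' (lazy) (captured).
Lazy quantifiers expand one character at a time until the remainder of the pattern can match.
Matches: at [0:9] → '5oe42m6we'.
Every occurrence is swapped for '#'.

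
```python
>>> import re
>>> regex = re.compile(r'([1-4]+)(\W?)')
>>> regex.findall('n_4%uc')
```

[('4', '%')]

The pattern matches one or more of a character in [1-4] (captured); then optionally a non-word character (captured).
`findall` packs the 2 group values into a tuple for every match.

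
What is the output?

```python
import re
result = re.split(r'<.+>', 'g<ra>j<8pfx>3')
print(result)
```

Each match becomes a cut point; 2 segments remain.

['g', '3']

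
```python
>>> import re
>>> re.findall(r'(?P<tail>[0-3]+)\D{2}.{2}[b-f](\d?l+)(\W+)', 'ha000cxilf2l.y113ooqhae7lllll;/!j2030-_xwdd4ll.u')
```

This matches one or more of a character in [0-3] (captured as 'tail'); then exactly 2 of a non-digit, then exactly 2 of any character, then a character in [b-f]; then optionally a digit, then one or more of the literal 'l' (captured); then one or more of a non-word character (captured).
Matches: at [2:13] match '000cxilf2l.', groups = ('000', '2l', '.').
Multiple groups make `findall` return tuples — one 3-tuple for the one match.

[('000', '2l', '.')]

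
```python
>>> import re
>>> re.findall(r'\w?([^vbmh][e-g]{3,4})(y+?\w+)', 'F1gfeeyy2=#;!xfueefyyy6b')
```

[('1gfee', 'yy2'), ('ueef', 'yyy6b')]

The pattern matches optionally a word character; then any character except [vbmh], then 3 to 4 of a character in [e-g] (captured); then one or more of the literal 'y' (lazy), then one or more of a word character (captured).
With 2 capturing groups, `findall` returns a 2-tuple per match.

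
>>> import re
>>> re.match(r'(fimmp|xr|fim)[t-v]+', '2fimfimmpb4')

None

With `match`, the pattern is implicitly anchored at the beginning.
Here the string doesn't start with a match, so the call returns None.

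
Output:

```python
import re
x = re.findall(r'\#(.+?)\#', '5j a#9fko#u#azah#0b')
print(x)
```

['9fko', 'azah']

A `+?`/`*?`/`{m,n}?` starts at its minimum and grows only as far as needed for what follows to match.
Walking the string: at [4:10] match '#9fko#', group 1 = '9fko'; at [11:17] match '#azah#', group 1 = 'azah'.
`findall` collects group 1 from each match (2 total).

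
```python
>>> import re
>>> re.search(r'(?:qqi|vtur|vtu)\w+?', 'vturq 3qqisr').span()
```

(0, 5)

Branches in `(...|...)` are attempted left-to-right; the first branch that allows the whole pattern to succeed is taken.
Unlike `match`, `search` isn't anchored — it looks for the pattern anywhere in the string.
The match spans [0:5] → 'vturq'.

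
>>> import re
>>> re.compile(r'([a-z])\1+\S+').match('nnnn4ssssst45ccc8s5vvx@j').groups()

('n',)

After group 1 captures some text, `\1` only succeeds where that same text appears again.
With `match`, the pattern is implicitly anchored at the beginning.
The match spans [0:24] → 'nnnn4ssssst45ccc8s5vvx@j'.
Captured: group 1 = 'n'.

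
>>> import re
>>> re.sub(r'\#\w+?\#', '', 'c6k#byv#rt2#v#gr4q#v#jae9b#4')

Each match is replaced by ''.

'c6krt2gr4qjae9b#4'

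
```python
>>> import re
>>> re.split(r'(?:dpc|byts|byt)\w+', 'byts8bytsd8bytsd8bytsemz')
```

['', '']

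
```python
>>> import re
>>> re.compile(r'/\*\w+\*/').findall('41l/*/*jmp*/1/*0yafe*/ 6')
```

['/*jmp*/', '/*0yafe*/']

No capturing groups, so `findall` returns the 2 full match strings.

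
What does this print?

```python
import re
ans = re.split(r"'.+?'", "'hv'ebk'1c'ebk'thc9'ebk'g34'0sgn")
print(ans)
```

Lazy quantifiers expand one character at a time until the remainder of the pattern can match.
Matches to split on: at [0:4] → "'hv'"; at [7:11] → "'1c'"; at [14:20] → "'thc9'"; at [23:28] → "'g34'".
Each match becomes a cut point; 5 segments remain.

['', 'ebk', 'ebk', 'ebk', '0sgn']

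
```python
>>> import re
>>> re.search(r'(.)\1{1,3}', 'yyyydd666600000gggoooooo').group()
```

'yyyy'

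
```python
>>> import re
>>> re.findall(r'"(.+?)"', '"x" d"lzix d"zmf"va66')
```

The `?` after the quantifier makes it lazy — it takes as little as possible before letting the rest of the pattern try.
Matches: at [0:3] match '"x"', group 1 = 'x'; at [5:13] match '"lzix d"', group 1 = 'lzix d'.
Because there's exactly one group, `findall` drops the full match and keeps group 1 from each hit.

['x', 'lzix d']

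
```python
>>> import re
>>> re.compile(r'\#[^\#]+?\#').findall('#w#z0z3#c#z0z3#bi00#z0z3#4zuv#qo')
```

Walking the string: at [0:3] → '#w#'; at [7:10] → '#c#'; at [14:20] → '#bi00#'; at [24:30] → '#4zuv#'.
No capturing groups, so `findall` returns the 4 full match strings.

['#w#', '#c#', '#bi00#', '#4zuv#']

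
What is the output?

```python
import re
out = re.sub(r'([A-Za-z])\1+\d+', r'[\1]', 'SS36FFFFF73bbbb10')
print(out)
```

A backreference is literal: `\1` must see the identical characters the first group matched.
Matches: at [0:4] → 'SS36'; at [4:11] → 'FFFFF73'; at [11:17] → 'bbbb10'.
`\1` in the replacement pulls in group 1's text for each match.

[S][F][b]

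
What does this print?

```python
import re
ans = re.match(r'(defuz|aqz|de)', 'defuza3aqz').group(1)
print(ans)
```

defuz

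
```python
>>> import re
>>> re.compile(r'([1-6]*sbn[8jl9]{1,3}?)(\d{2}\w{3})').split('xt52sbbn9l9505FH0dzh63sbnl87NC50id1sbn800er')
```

['xt52sbbn9l9505FH0dzh', '63sbnl', '87NC5', '0id1sbn800er']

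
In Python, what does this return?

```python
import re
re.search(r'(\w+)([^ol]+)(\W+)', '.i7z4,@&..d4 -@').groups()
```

('i7z4', ',@&..d4 -', '@')

The match spans [1:15] → 'i7z4,@&..d4 -@'.
Captured: group 1 = 'i7z4', group 2 = ',@&..d4 -', group 3 = '@'.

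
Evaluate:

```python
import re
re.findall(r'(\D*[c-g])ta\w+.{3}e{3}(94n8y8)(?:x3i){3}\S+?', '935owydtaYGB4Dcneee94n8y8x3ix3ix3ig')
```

[('owyd', '94n8y8')]

This matches zero or more of a non-digit, then a character in [c-g] (captured); then the literal 'ta', then one or more of a word character; then exactly 3 of any character, then exactly 3 of the literal 'e'; then the literal '94n', then the literal '8y8' (captured); then the literal 'x3i' repeated 3 times, then one or more of a non-whitespace character (lazy).
Matches: at [3:35] match 'owydtaYGB4Dcneee94n8y8x3ix3ix3ig', groups = ('owyd', '94n8y8').
`findall` packs the 2 group values into a tuple for every match.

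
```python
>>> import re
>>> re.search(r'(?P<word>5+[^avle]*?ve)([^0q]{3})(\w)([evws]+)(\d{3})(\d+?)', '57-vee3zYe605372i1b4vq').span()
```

(0, 14)

This matches one or more of the literal '5', then zero or more of any character except [avle] (lazy), then the literal 've' (captured as 'word'); then exactly 3 of any character except [0q] (captured); then a word character (captured); then one or more of one of [evws] (captured); then exactly 3 of a digit (captured); then one or more of a digit (lazy) (captured).
The `?` after the quantifier makes it lazy — it takes as little as possible before letting the rest of the pattern try.
Unlike `match`, `search` isn't anchored — it looks for the pattern anywhere in the string.
The match spans [0:14] → '57-vee3zYe6053'.
Captured: group 1 = '57-ve', group 2 = 'e3z', group 3 = 'Y', group 4 = 'e', group 5 = '605', group 6 = '3'.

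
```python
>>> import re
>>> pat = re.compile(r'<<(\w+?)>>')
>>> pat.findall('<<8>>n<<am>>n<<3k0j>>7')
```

`findall` collects group 1 from each match (3 total).

['8', 'am', '3k0j']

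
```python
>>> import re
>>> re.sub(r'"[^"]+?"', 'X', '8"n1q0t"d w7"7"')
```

'8Xd w7X'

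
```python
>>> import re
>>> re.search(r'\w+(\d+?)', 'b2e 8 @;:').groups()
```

('2',)

The match spans [0:2] → 'b2'.
Captured: group 1 = '2'.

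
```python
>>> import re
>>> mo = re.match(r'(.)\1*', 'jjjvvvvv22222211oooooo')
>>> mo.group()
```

'jjj'

With `match`, the pattern is implicitly anchored at the beginning.
The match spans [0:3] → 'jjj'.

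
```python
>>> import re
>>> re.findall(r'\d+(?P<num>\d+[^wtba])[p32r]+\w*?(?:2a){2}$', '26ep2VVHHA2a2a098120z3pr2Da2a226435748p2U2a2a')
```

['6e']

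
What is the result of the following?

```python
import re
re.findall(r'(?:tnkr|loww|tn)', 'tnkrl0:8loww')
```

['tnkr', 'loww']

Alternation isn't longest-match — the leftmost alternative that fits at this position is chosen.
With no groups in the pattern, `findall` gives back each whole match — 2 here.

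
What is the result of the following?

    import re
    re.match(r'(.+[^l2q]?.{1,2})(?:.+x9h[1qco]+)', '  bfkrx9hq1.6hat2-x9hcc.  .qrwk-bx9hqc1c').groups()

('  bfkrx9hq1.6hat2-x9hcc.  .qrwk-',)

The pattern matches one or more of any character, then optionally any character except [l2q], then 1 to 2 of any character (captured); then one or more of any character, then the literal 'x9h', then one or more of one of [1qco] (non-capturing group).
`re.match` only tries the pattern at the start of the string.
The match spans [0:40] → '  bfkrx9hq1.6hat2-x9hcc.  .qrwk-bx9hqc1c'.
Captured: group 1 = '  bfkrx9hq1.6hat2-x9hcc.  .qrwk-'.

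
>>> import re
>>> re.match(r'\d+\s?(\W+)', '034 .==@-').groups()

The match spans [0:9] → '034 .==@-'.
Captured: group 1 = '.==@-'.

('.==@-',)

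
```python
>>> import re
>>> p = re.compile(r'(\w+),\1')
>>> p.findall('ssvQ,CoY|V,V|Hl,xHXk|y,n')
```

['V']

The backreference `\1` re-matches whatever the first group consumed, character for character.
`findall` collects group 1 from the one match (1 total).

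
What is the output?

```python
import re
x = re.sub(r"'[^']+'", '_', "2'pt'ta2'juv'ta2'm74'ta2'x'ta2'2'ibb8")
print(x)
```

`sub` substitutes '_' at each match site.

2_ta2_ta2_ta2_ta2_ibb8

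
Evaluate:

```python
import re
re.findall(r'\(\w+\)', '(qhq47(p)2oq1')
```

['(p)']

Scanning left to right: at [6:9] → '(p)'.
`findall` yields the raw match text (1 of them) because the pattern has no groups.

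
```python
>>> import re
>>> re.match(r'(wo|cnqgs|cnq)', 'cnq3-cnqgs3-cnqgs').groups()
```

('cnq',)

`re.match` won't scan ahead — the pattern has to work from the very first character.
The match spans [0:3] → 'cnq'.
Captured: group 1 = 'cnq'.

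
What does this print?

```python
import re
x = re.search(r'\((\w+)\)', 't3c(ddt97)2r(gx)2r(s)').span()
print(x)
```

`re.search` scans for the first position where the pattern succeeds.
The match spans [3:10] → '(ddt97)'.
Captured: group 1 = 'ddt97'.

(3, 10)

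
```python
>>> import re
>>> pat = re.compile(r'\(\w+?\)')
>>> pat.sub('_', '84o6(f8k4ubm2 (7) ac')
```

'84o6(f8k4ubm2 _ ac'

Matches: at [14:17] → '(7)'.
Every occurrence is swapped for '_'.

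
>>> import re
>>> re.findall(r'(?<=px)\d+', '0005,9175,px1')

The positive lookaround only admits positions where the adjacent text matches; those characters stay outside the span.
Walking the string: at [12:13] → '1'.
With no groups in the pattern, `findall` gives back each whole match — 1 here.

['1']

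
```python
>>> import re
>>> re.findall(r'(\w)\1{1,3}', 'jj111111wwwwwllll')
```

`\1` has to match the exact text group 1 already captured.
Walking the string: at [0:2] match 'jj', group 1 = 'j'; at [2:6] match '1111', group 1 = '1'; at [6:8] match '11', group 1 = '1'; at [8:12] match 'wwww', group 1 = 'w'; at [13:17] match 'llll', group 1 = 'l'.
One capturing group, so `findall` returns just the captured substring from each match — 5 in all.

['j', '1', '1', 'w', 'l']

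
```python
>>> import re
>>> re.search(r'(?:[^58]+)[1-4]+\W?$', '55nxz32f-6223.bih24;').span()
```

The match spans [2:20] → 'nxz32f-6223.bih24;'.

(2, 20)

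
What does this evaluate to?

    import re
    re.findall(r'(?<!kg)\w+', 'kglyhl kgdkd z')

['kglyhl', 'kgdkd', 'z']

The negative lookaround is zero-width — it rules out positions where the adjacent text would match, without consuming anything.
No capturing groups, so `findall` returns the 3 full match strings.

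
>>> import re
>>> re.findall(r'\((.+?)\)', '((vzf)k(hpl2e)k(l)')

One capturing group, so `findall` returns just the captured substring from each match — 3 in all.

['(vzf', 'hpl2e', 'l']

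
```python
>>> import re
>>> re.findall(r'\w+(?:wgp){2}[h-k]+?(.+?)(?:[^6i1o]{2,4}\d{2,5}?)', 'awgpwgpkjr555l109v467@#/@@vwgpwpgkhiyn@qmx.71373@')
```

['j']

`findall` collects group 1 from the one match (1 total).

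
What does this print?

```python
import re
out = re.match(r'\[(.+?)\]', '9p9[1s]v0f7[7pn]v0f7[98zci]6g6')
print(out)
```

None

With `match`, the pattern is implicitly anchored at the beginning.
Here the pattern fails at index 0, so the call returns None.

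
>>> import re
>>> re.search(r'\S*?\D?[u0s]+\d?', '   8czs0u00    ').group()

This matches zero or more of a non-whitespace character (lazy), then optionally a non-digit; then one or more of one of [u0s], then optionally a digit.
Unlike `match`, `search` isn't anchored — it looks for the pattern anywhere in the string.
The match spans [3:11] → '8czs0u00'.

'8czs0u00'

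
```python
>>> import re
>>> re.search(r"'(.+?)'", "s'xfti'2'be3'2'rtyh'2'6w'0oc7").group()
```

A `+?`/`*?`/`{m,n}?` starts at its minimum and grows only as far as needed for what follows to match.
The match spans [1:7] → "'xfti'".

"'xfti'"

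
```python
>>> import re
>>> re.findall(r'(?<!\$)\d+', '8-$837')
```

['8', '37']

The negative lookahead/lookbehind blocks any match where the forbidden context is present.
Matches: at [0:1] → '8'; at [4:6] → '37'.
`findall` yields the raw match text (2 of them) because the pattern has no groups.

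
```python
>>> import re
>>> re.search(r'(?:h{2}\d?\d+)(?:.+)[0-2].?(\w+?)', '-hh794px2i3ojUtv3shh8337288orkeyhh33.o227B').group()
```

'hh794px2i3ojUtv3shh8337288orkeyhh33.o227B'

The pattern matches exactly 2 of a literal 'h', then optionally a digit, then one or more of a digit (non-capturing group); then one or more of any character (non-capturing group); then a character in [0-2], then optionally any character; then one or more of a word character (lazy) (captured).
The match spans [1:42] → 'hh794px2i3ojUtv3shh8337288orkeyhh33.o227B'.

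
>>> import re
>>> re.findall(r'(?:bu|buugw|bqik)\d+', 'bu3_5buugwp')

Walking the string: at [0:3] → 'bu3'.
Since nothing is captured, `findall` lists the 1 matched substring directly.

['bu3']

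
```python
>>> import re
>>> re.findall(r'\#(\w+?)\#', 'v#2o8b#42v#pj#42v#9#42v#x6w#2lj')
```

Matches: at [1:7] match '#2o8b#', group 1 = '2o8b'; at [10:14] match '#pj#', group 1 = 'pj'; at [17:20] match '#9#', group 1 = '9'; at [23:28] match '#x6w#', group 1 = 'x6w'.
Because there's exactly one group, `findall` drops the full match and keeps group 1 from each hit.

['2o8b', 'pj', '9', 'x6w']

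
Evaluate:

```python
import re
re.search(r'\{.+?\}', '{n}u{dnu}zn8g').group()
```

'{n}'

`re.search` tries every starting position until one works.
The match spans [0:3] → '{n}'.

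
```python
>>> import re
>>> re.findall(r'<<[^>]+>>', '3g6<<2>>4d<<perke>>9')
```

['<<2>>', '<<perke>>']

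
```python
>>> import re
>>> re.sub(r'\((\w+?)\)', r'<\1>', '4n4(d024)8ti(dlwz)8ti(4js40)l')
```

Each match is replaced using the text its own group 1 captured.

'4n4<d024>8ti<dlwz>8ti<4js40>l'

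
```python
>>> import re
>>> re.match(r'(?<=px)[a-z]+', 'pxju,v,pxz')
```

Lookahead/lookbehind check context without consuming it, so the matched span excludes the asserted characters.
`re.match` won't scan ahead — the pattern has to work from the very first character.
Here the string doesn't start with a match, so the call returns None.

None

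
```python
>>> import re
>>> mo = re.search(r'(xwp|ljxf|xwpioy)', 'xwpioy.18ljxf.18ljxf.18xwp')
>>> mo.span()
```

`|` is ordered: at each position the engine commits to the first alternative that works.
`re.search` scans for the first position where the pattern succeeds.
The match spans [0:3] → 'xwp'.
Captured: group 1 = 'xwp'.

(0, 3)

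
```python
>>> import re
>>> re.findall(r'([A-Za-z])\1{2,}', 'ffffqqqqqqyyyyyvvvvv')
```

['f', 'q', 'y', 'v']

`\1` has to match the exact text group 1 already captured.
Scanning left to right: at [0:4] match 'ffff', group 1 = 'f'; at [4:10] match 'qqqqqq', group 1 = 'q'; at [10:15] match 'yyyyy', group 1 = 'y'; at [15:20] match 'vvvvv', group 1 = 'v'.
One capturing group, so `findall` returns just the captured substring from each match — 4 in all.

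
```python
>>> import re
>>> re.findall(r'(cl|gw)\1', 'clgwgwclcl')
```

['gw', 'cl']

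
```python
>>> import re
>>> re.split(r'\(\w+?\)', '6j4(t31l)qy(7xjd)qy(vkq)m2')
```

Matches to split on: at [3:9] → '(t31l)'; at [11:17] → '(7xjd)'; at [19:24] → '(vkq)'.
`split` removes every match and returns the 4 fragments in between.

['6j4', 'qy', 'qy', 'm2']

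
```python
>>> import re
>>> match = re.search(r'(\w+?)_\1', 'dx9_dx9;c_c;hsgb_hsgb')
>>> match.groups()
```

The backreference `\1` re-matches whatever the first group consumed, character for character.
`search` walks the string left to right and returns the first match it finds.
The match spans [0:7] → 'dx9_dx9'.
Captured: group 1 = 'dx9'.

('dx9',)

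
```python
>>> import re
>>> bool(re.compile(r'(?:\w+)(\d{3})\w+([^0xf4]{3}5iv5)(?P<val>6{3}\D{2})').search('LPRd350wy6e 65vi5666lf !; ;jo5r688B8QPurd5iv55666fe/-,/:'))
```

False

The pattern matches one or more of a word character (non-capturing group); then exactly 3 of a digit (captured); then one or more of a word character; then exactly 3 of any character except [0xf4], then a literal '5', then the literal 'iv5' (captured); then exactly 3 of a literal '6', then exactly 2 of a non-digit (captured as 'val').
`search` walks the string left to right and returns the first match it finds.
Here the pattern never matches, so the call returns None, and `bool(None)` is False.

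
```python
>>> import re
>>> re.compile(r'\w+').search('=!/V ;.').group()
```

The pattern matches one or more of a word character.
`re.search` scans for the first position where the pattern succeeds.
The match spans [3:4] → 'V'.

'V'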